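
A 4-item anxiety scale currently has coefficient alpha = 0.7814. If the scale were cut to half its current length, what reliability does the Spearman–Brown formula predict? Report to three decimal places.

Length factor m = 1/2
α' = m·α / (1 − (1−m)·α)
   = 1/2 × 0.7814 / (1 − (1 − 1/2) × 0.7814)
   = 0.3907 / 0.6093 = 0.641

predicted reliability = 0.641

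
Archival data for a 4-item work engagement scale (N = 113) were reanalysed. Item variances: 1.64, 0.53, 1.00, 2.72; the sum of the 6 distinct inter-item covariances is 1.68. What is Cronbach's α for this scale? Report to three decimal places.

Cronbach's α = 0.484

sum of item variances = 1.64 + 0.53 + 1.00 + 2.72 = 5.89
Sum of distinct covariances = 1.68
total variance = sum of item variances + 2·Σcov = 5.89 + 2 × 1.68 = 9.25
α = (4/3)·(1 − 5.89/9.25) = 0.484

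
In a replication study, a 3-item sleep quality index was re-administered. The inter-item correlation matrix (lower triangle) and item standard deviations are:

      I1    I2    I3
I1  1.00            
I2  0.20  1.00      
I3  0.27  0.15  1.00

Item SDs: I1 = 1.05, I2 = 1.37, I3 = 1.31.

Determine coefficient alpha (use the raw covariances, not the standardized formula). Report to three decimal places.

Σσ²ᵢ = 1.05² + 1.37² + 1.31² = 4.6955
Covariances σ_ij = r_ij · s_i · s_j:
  σ(I1,I2) = 0.20 × 1.05 × 1.37 = 0.2877
  σ(I1,I3) = 0.27 × 1.05 × 1.31 = 0.3714
  σ(I2,I3) = 0.15 × 1.37 × 1.31 = 0.2692
σ²_T = Σσ²ᵢ + 2·Σσ_ij = 4.6955 + 2 × 0.9283 = 6.5521
α = (3/2)·(1 − 4.6955/6.5521) = 0.425

coefficient alpha = 0.425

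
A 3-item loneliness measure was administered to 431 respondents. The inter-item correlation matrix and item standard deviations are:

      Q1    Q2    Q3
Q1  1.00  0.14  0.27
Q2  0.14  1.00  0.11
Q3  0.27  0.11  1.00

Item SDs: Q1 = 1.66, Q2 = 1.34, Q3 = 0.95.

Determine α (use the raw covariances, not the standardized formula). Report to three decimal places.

α = 0.365

Σσ²ᵢ = 1.66² + 1.34² + 0.95² = 5.4537
Covariances σ_ij = r_ij · s_i · s_j:
  σ(Q1,Q2) = 0.14 × 1.66 × 1.34 = 0.3114
  σ(Q1,Q3) = 0.27 × 1.66 × 0.95 = 0.4258
  σ(Q2,Q3) = 0.11 × 1.34 × 0.95 = 0.1400
σ²_T = Σσ²ᵢ + 2·Σσ_ij = 5.4537 + 2 × 0.8772 = 7.2081
α = (3/2)·(1 − 5.4537/7.2081) = 0.365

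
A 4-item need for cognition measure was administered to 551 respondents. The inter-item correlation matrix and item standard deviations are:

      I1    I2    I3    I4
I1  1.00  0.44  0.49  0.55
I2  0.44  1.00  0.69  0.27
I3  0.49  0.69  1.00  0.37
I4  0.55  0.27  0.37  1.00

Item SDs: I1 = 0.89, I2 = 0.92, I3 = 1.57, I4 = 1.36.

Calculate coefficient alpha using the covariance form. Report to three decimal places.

Σσ²ᵢ = 0.89² + 0.92² + 1.57² + 1.36² = 5.9530
Covariances σ_ij = r_ij · s_i · s_j:
  σ(I1,I2) = 0.44 × 0.89 × 0.92 = 0.3603
  σ(I1,I3) = 0.49 × 0.89 × 1.57 = 0.6847
  σ(I1,I4) = 0.55 × 0.89 × 1.36 = 0.6657
  σ(I2,I3) = 0.69 × 0.92 × 1.57 = 0.9966
  σ(I2,I4) = 0.27 × 0.92 × 1.36 = 0.3378
  σ(I3,I4) = 0.37 × 1.57 × 1.36 = 0.7900
σ²_T = Σσ²ᵢ + 2·Σσ_ij = 5.9530 + 2 × 3.8351 = 13.6232
α = (4/3)·(1 − 5.9530/13.6232) = 0.751

coefficient alpha = 0.751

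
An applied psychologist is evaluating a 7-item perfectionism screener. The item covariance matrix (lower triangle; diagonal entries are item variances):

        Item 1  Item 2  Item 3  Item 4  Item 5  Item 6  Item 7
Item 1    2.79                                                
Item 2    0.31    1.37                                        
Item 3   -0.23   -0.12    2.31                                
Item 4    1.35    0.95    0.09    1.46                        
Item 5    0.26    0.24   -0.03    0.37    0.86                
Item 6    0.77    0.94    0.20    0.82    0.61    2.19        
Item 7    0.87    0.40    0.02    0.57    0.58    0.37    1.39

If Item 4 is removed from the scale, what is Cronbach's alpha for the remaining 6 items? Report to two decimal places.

α = 0.59

Remaining items: Item 1, Item 2, Item 3, Item 5, Item 6, Item 7 (k = 6).
Σσᵢ² = 2.79 + 1.37 + 2.31 + 0.86 + 2.19 + 1.39 = 10.91
Var(T) = 10.91 + 2 × 5.19 = 21.29
α (item deleted) = (6/5)·(1 − 10.91/21.29) = 0.59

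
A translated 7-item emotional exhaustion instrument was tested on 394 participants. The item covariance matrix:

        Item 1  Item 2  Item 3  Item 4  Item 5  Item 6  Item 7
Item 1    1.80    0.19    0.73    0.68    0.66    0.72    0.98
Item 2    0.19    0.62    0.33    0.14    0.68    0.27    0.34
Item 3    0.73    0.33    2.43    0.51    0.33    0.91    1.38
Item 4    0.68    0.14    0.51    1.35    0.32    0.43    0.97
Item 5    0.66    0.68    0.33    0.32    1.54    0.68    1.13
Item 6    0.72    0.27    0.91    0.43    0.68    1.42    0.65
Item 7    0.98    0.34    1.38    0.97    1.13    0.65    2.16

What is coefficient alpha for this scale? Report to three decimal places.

coefficient alpha = 0.813

Σσᵢ² = 1.80 + 0.62 + 2.43 + 1.35 + 1.54 + 1.42 + 2.16 = 11.32
Sum of the distinct covariances = 13.03
total variance = 11.32 + 2 × 13.03 = 37.38
α = (k/(k−1))·(1 − Σσᵢ²/total variance) = (7/6)·(1 − 11.32/37.38) = 0.813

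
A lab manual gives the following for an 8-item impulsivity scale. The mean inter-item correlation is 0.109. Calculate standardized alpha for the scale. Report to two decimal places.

Standardized α = k·r̄ / (1 + (k−1)·r̄) = 8 × 0.109 / (1 + 7 × 0.109)
  = 0.8720 / 1.7630 = 0.49

α = 0.49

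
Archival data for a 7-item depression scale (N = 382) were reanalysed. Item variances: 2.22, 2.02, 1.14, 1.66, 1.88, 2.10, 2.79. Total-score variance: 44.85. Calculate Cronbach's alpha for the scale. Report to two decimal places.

Cronbach's alpha = 0.81

sum of item variances = 2.22 + 2.02 + 1.14 + 1.66 + 1.88 + 2.10 + 2.79 = 13.81
α = (k/(k−1))·(1 − sum of item variances/σ²_total) = (7/6)·(1 − 13.81/44.85) = 0.81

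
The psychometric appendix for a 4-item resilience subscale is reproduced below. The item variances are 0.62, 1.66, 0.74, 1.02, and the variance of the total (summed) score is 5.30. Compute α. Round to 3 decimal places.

Σσᵢ² = 0.62 + 1.66 + 0.74 + 1.02 = 4.04
α = (k/(k−1))·(1 − Σσᵢ²/total variance) = (4/3)·(1 − 4.04/5.30) = 0.317

α = 0.317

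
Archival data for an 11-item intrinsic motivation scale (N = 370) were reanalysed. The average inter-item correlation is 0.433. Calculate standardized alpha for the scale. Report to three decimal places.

α = 0.894

Standardized α = k·r̄ / (1 + (k−1)·r̄) = 11 × 0.433 / (1 + 10 × 0.433)
  = 4.7630 / 5.3300 = 0.894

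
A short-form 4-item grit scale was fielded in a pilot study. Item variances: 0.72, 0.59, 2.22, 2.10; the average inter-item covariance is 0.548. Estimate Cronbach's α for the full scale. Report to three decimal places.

Σσᵢ² = 0.72 + 0.59 + 2.22 + 2.10 = 5.63
Sum of the 6 distinct covariances = 6 × 0.548 = 3.288
σ²_total = Σσᵢ² + 2·Σcov = 5.63 + 2 × 3.288 = 12.206
α = (4/3)·(1 − 5.63/12.206) = 0.718

α = 0.718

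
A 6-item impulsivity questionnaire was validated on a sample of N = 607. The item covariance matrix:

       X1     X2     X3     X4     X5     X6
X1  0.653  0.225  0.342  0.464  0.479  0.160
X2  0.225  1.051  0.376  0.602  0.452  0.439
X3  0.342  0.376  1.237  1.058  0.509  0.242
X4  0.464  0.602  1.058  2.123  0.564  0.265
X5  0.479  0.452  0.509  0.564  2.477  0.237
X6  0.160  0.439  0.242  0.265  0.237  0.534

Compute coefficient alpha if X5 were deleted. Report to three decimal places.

coefficient alpha = 0.748

Remaining items: X1, X2, X3, X4, X6 (k = 5).
sum of item variances = 0.653 + 1.051 + 1.237 + 2.123 + 0.534 = 5.598
σ²_T = 5.598 + 2 × 4.173 = 13.944
α (item deleted) = (5/4)·(1 − 5.598/13.944) = 0.748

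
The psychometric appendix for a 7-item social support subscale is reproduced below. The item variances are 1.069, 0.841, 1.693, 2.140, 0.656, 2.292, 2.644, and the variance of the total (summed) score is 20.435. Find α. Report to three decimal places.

α = 0.520

Σσᵢ² = 1.069 + 0.841 + 1.693 + 2.140 + 0.656 + 2.292 + 2.644 = 11.335
α = (k/(k−1))·(1 − Σσᵢ²/σ²_total) = (7/6)·(1 − 11.335/20.435) = 0.520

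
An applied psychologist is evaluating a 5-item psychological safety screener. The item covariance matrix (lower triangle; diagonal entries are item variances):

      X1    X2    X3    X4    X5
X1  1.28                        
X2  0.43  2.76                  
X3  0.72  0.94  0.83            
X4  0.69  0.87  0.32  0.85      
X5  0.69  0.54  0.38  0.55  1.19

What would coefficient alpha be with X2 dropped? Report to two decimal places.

coefficient alpha = 0.82

Remaining items: X1, X3, X4, X5 (k = 4).
Σσᵢ² = 1.28 + 0.83 + 0.85 + 1.19 = 4.15
Var(T) = 4.15 + 2 × 3.35 = 10.85
α (item deleted) = (4/3)·(1 − 4.15/10.85) = 0.82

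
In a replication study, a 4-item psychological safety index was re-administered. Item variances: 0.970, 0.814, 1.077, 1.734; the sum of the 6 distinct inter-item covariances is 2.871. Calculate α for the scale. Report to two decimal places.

ΣVar(i) = 0.970 + 0.814 + 1.077 + 1.734 = 4.595
Sum of distinct covariances = 2.871
σ²_total = ΣVar(i) + 2·Σcov = 4.595 + 2 × 2.871 = 10.337
α = (4/3)·(1 − 4.595/10.337) = 0.74

α = 0.74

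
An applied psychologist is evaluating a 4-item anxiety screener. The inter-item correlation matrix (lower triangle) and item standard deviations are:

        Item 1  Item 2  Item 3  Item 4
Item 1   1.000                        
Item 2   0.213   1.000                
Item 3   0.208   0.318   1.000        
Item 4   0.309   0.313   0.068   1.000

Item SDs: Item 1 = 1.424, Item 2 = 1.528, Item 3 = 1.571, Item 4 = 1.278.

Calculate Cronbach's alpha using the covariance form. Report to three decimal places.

Σσ²ᵢ = 1.424² + 1.528² + 1.571² + 1.278² = 8.4639
Covariances σ_ij = r_ij · s_i · s_j:
  σ(Item 1,Item 2) = 0.213 × 1.424 × 1.528 = 0.4635
  σ(Item 1,Item 3) = 0.208 × 1.424 × 1.571 = 0.4653
  σ(Item 1,Item 4) = 0.309 × 1.424 × 1.278 = 0.5623
  σ(Item 2,Item 3) = 0.318 × 1.528 × 1.571 = 0.7634
  σ(Item 2,Item 4) = 0.313 × 1.528 × 1.278 = 0.6112
  σ(Item 3,Item 4) = 0.068 × 1.571 × 1.278 = 0.1365
σ²_T = Σσ²ᵢ + 2·Σσ_ij = 8.4639 + 2 × 3.0022 = 14.4683
α = (4/3)·(1 − 8.4639/14.4683) = 0.553

α = 0.553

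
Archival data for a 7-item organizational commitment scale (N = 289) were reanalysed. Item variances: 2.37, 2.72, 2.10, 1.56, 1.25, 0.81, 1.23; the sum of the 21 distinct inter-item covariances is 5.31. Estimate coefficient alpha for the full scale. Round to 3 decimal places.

coefficient alpha = 0.547

sum of item variances = 2.37 + 2.72 + 2.10 + 1.56 + 1.25 + 0.81 + 1.23 = 12.04
Sum of distinct covariances = 5.31
total variance = sum of item variances + 2·Σcov = 12.04 + 2 × 5.31 = 22.66
α = (7/6)·(1 − 12.04/22.66) = 0.547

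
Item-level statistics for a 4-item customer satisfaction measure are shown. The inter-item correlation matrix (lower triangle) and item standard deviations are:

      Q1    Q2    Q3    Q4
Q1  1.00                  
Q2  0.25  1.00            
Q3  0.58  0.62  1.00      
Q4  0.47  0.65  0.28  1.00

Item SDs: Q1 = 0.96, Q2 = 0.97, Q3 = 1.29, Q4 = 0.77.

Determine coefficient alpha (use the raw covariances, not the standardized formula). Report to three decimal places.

coefficient alpha = 0.773

Σσ²ᵢ = 0.96² + 0.97² + 1.29² + 0.77² = 4.1195
Covariances σ_ij = r_ij · s_i · s_j:
  σ(Q1,Q2) = 0.25 × 0.96 × 0.97 = 0.2328
  σ(Q1,Q3) = 0.58 × 0.96 × 1.29 = 0.7183
  σ(Q1,Q4) = 0.47 × 0.96 × 0.77 = 0.3474
  σ(Q2,Q3) = 0.62 × 0.97 × 1.29 = 0.7758
  σ(Q2,Q4) = 0.65 × 0.97 × 0.77 = 0.4855
  σ(Q3,Q4) = 0.28 × 1.29 × 0.77 = 0.2781
σ²_T = Σσ²ᵢ + 2·Σσ_ij = 4.1195 + 2 × 2.8379 = 9.7953
α = (4/3)·(1 − 4.1195/9.7953) = 0.773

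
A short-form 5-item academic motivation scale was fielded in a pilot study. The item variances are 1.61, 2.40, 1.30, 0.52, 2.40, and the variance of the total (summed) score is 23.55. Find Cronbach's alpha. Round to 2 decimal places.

Σσ²ᵢ = 1.61 + 2.40 + 1.30 + 0.52 + 2.40 = 8.23
α = (k/(k−1))·(1 − Σσ²ᵢ/total variance) = (5/4)·(1 − 8.23/23.55) = 0.81

Cronbach's alpha = 0.81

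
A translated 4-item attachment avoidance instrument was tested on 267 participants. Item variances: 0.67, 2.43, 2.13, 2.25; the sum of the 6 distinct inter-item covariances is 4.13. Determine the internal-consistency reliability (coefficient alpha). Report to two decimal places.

sum of item variances = 0.67 + 2.43 + 2.13 + 2.25 = 7.48
Sum of distinct covariances = 4.13
total variance = sum of item variances + 2·Σcov = 7.48 + 2 × 4.13 = 15.74
α = (4/3)·(1 − 7.48/15.74) = 0.70

α = 0.70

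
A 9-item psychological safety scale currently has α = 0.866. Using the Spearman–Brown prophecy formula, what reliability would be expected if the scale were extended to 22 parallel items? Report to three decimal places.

Length factor m = 22/9 = 2.4444
α' = m·α / (1 + (m−1)·α)
   = 22/9 × 0.866 / (1 + (22/9 − 1) × 0.866)
   = 2.1169 / 2.2509 = 0.940

predicted reliability = 0.940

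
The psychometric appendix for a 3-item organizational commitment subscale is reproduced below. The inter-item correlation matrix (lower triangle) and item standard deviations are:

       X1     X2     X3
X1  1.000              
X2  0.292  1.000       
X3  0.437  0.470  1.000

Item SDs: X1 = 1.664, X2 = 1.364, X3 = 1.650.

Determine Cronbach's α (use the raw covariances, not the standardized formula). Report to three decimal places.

Σσ²ᵢ = 1.664² + 1.364² + 1.650² = 7.3519
Covariances σ_ij = r_ij · s_i · s_j:
  σ(X1,X2) = 0.292 × 1.664 × 1.364 = 0.6628
  σ(X1,X3) = 0.437 × 1.664 × 1.650 = 1.1998
  σ(X2,X3) = 0.470 × 1.364 × 1.650 = 1.0578
σ²_T = Σσ²ᵢ + 2·Σσ_ij = 7.3519 + 2 × 2.9204 = 13.1927
α = (3/2)·(1 − 7.3519/13.1927) = 0.664

α = 0.664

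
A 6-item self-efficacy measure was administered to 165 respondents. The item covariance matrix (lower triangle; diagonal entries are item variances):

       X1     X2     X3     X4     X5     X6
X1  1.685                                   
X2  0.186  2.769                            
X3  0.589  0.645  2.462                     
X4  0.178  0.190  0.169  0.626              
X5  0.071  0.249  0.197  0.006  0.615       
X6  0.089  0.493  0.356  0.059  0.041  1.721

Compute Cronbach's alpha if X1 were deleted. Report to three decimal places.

Remaining items: X2, X3, X4, X5, X6 (k = 5).
Σσᵢ² = 2.769 + 2.462 + 0.626 + 0.615 + 1.721 = 8.193
total variance = 8.193 + 2 × 2.405 = 13.003
α (item deleted) = (5/4)·(1 − 8.193/13.003) = 0.462

Cronbach's alpha = 0.462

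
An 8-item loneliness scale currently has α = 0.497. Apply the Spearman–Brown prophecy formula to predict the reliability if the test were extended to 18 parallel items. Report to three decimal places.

Length factor m = 18/8 = 2.2500
α' = m·α / (1 + (m−1)·α)
   = 18/8 × 0.497 / (1 + (18/8 − 1) × 0.497)
   = 1.1182 / 1.6212 = 0.690

predicted reliability = 0.690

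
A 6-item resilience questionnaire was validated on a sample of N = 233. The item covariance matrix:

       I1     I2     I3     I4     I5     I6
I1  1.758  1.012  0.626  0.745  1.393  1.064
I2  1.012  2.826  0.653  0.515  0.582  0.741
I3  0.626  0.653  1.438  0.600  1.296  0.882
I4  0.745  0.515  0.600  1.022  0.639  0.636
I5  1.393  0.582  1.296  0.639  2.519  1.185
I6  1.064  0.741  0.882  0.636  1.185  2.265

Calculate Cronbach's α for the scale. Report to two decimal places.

α = 0.82

Σσ²ᵢ = 1.758 + 2.826 + 1.438 + 1.022 + 2.519 + 2.265 = 11.828
Σ_{i<j} σ_ij = 12.569
σ²_total = 11.828 + 2 × 12.569 = 36.966
α = (k/(k−1))·(1 − Σσ²ᵢ/σ²_total) = (6/5)·(1 − 11.828/36.966) = 0.82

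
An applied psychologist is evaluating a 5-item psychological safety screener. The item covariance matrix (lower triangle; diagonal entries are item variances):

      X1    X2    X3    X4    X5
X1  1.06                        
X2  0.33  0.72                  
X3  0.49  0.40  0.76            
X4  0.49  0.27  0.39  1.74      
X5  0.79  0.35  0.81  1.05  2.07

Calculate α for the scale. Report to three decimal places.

Σσ²ᵢ = 1.06 + 0.72 + 0.76 + 1.74 + 2.07 = 6.35
Sum of the distinct covariances = 5.37
Var(T) = 6.35 + 2 × 5.37 = 17.09
α = (k/(k−1))·(1 − Σσ²ᵢ/Var(T)) = (5/4)·(1 − 6.35/17.09) = 0.786

α = 0.786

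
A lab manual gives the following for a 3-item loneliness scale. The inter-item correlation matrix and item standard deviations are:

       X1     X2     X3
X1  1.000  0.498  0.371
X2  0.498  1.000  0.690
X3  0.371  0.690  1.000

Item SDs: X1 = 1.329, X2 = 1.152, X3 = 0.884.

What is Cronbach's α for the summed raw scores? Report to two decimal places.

Σσ²ᵢ = 1.329² + 1.152² + 0.884² = 3.8748
Covariances σ_ij = r_ij · s_i · s_j:
  σ(X1,X2) = 0.498 × 1.329 × 1.152 = 0.7624
  σ(X1,X3) = 0.371 × 1.329 × 0.884 = 0.4359
  σ(X2,X3) = 0.690 × 1.152 × 0.884 = 0.7027
σ²_T = Σσ²ᵢ + 2·Σσ_ij = 3.8748 + 2 × 1.9010 = 7.6768
α = (3/2)·(1 − 3.8748/7.6768) = 0.74

α = 0.74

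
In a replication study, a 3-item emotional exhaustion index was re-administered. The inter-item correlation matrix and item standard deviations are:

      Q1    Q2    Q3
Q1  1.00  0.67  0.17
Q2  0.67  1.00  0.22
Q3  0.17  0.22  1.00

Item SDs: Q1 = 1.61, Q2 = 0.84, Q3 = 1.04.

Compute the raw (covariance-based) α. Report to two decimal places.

α = 0.58

Σσ²ᵢ = 1.61² + 0.84² + 1.04² = 4.3793
Covariances σ_ij = r_ij · s_i · s_j:
  σ(Q1,Q2) = 0.67 × 1.61 × 0.84 = 0.9061
  σ(Q1,Q3) = 0.17 × 1.61 × 1.04 = 0.2846
  σ(Q2,Q3) = 0.22 × 0.84 × 1.04 = 0.1922
σ²_T = Σσ²ᵢ + 2·Σσ_ij = 4.3793 + 2 × 1.3829 = 7.1451
α = (3/2)·(1 − 4.3793/7.1451) = 0.58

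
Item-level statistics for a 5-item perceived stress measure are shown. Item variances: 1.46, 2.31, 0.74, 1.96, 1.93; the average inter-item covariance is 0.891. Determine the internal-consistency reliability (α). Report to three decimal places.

Σσᵢ² = 1.46 + 2.31 + 0.74 + 1.96 + 1.93 = 8.40
Sum of the 10 distinct covariances = 10 × 0.891 = 8.910
σ²_T = Σσᵢ² + 2·Σcov = 8.40 + 2 × 8.910 = 26.220
α = (5/4)·(1 − 8.40/26.220) = 0.850

α = 0.850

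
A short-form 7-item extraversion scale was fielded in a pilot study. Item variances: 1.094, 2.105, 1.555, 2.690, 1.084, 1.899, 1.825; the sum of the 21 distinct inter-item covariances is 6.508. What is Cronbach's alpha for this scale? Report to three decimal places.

Cronbach's alpha = 0.601

Σσ²ᵢ = 1.094 + 2.105 + 1.555 + 2.690 + 1.084 + 1.899 + 1.825 = 12.252
Sum of distinct covariances = 6.508
σ²_total = Σσ²ᵢ + 2·Σcov = 12.252 + 2 × 6.508 = 25.268
α = (7/6)·(1 − 12.252/25.268) = 0.601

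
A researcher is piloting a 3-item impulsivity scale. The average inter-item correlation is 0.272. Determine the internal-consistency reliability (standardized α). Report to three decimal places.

standardized α = 0.528

Standardized α = k·r̄ / (1 + (k−1)·r̄) = 3 × 0.272 / (1 + 2 × 0.272)
  = 0.8160 / 1.5440 = 0.528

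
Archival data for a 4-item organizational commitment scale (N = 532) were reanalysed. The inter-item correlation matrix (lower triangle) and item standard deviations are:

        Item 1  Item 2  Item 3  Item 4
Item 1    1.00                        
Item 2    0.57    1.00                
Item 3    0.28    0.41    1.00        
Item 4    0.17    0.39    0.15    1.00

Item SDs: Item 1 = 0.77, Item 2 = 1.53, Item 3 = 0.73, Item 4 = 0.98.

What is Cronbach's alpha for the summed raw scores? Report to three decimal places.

Σσ²ᵢ = 0.77² + 1.53² + 0.73² + 0.98² = 4.4271
Covariances σ_ij = r_ij · s_i · s_j:
  σ(Item 1,Item 2) = 0.57 × 0.77 × 1.53 = 0.6715
  σ(Item 1,Item 3) = 0.28 × 0.77 × 0.73 = 0.1574
  σ(Item 1,Item 4) = 0.17 × 0.77 × 0.98 = 0.1283
  σ(Item 2,Item 3) = 0.41 × 1.53 × 0.73 = 0.4579
  σ(Item 2,Item 4) = 0.39 × 1.53 × 0.98 = 0.5848
  σ(Item 3,Item 4) = 0.15 × 0.73 × 0.98 = 0.1073
σ²_T = Σσ²ᵢ + 2·Σσ_ij = 4.4271 + 2 × 2.1072 = 8.6415
α = (4/3)·(1 − 4.4271/8.6415) = 0.650

α = 0.650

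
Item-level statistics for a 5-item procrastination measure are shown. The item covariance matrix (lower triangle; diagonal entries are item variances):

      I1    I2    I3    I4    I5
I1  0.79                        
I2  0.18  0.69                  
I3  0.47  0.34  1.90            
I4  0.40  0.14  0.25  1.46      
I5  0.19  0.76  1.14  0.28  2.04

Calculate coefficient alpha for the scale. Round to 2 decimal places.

coefficient alpha = 0.68

ΣVar(i) = 0.79 + 0.69 + 1.90 + 1.46 + 2.04 = 6.88
Sum of the distinct covariances = 4.15
Var(T) = 6.88 + 2 × 4.15 = 15.18
α = (k/(k−1))·(1 − ΣVar(i)/Var(T)) = (5/4)·(1 − 6.88/15.18) = 0.68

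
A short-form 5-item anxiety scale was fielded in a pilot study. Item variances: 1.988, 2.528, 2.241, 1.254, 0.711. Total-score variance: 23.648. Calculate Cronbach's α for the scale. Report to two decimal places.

sum of item variances = 1.988 + 2.528 + 2.241 + 1.254 + 0.711 = 8.722
α = (k/(k−1))·(1 − sum of item variances/Var(T)) = (5/4)·(1 − 8.722/23.648) = 0.79

α = 0.79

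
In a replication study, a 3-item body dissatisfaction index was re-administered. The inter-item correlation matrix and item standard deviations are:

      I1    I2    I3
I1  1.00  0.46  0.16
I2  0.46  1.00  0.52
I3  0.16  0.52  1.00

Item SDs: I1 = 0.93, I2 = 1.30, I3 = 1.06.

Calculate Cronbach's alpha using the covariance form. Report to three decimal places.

Σσ²ᵢ = 0.93² + 1.30² + 1.06² = 3.6785
Covariances σ_ij = r_ij · s_i · s_j:
  σ(I1,I2) = 0.46 × 0.93 × 1.30 = 0.5561
  σ(I1,I3) = 0.16 × 0.93 × 1.06 = 0.1577
  σ(I2,I3) = 0.52 × 1.30 × 1.06 = 0.7166
σ²_T = Σσ²ᵢ + 2·Σσ_ij = 3.6785 + 2 × 1.4304 = 6.5393
α = (3/2)·(1 − 3.6785/6.5393) = 0.656

Cronbach's alpha = 0.656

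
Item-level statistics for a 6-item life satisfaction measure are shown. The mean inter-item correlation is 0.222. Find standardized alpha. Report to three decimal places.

Standardized α = k·r̄ / (1 + (k−1)·r̄) = 6 × 0.222 / (1 + 5 × 0.222)
  = 1.3320 / 2.1100 = 0.631

α = 0.631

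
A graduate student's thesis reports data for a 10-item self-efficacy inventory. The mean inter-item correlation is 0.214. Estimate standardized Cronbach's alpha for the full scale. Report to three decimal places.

Standardized α = k·r̄ / (1 + (k−1)·r̄) = 10 × 0.214 / (1 + 9 × 0.214)
  = 2.1400 / 2.9260 = 0.731

α = 0.731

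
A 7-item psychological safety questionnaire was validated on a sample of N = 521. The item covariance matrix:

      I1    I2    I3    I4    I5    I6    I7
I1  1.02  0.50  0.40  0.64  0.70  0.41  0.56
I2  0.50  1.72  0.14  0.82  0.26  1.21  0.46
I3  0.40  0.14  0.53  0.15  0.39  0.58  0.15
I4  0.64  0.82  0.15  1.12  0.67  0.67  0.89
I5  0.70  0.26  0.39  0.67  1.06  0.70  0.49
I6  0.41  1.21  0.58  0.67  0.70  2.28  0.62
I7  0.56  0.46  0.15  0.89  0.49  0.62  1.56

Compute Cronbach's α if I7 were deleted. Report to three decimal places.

Cronbach's α = 0.817

Remaining items: I1, I2, I3, I4, I5, I6 (k = 6).
sum of item variances = 1.02 + 1.72 + 0.53 + 1.12 + 1.06 + 2.28 = 7.73
Var(T) = 7.73 + 2 × 8.24 = 24.21
α (item deleted) = (6/5)·(1 − 7.73/24.21) = 0.817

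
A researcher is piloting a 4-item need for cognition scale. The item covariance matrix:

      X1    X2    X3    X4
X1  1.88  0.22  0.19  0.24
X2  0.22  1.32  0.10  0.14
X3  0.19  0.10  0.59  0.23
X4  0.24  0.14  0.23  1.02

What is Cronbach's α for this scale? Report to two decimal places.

α = 0.42

sum of item variances = 1.88 + 1.32 + 0.59 + 1.02 = 4.81
Σ_{i<j} σ_ij = 1.12
σ²_T = 4.81 + 2 × 1.12 = 7.05
α = (k/(k−1))·(1 − sum of item variances/σ²_T) = (4/3)·(1 − 4.81/7.05) = 0.42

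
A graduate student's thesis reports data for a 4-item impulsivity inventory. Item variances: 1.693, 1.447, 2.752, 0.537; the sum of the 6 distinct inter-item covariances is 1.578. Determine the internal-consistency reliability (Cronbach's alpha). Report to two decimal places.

ΣVar(i) = 1.693 + 1.447 + 2.752 + 0.537 = 6.429
Sum of distinct covariances = 1.578
σ²_T = ΣVar(i) + 2·Σcov = 6.429 + 2 × 1.578 = 9.585
α = (4/3)·(1 − 6.429/9.585) = 0.44

α = 0.44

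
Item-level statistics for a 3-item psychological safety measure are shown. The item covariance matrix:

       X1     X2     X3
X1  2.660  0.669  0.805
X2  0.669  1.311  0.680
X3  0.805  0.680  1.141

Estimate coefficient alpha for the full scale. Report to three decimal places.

α = 0.686

ΣVar(i) = 2.660 + 1.311 + 1.141 = 5.112
Σ_{i<j} σ_ij = 2.154
total variance = 5.112 + 2 × 2.154 = 9.420
α = (k/(k−1))·(1 − ΣVar(i)/total variance) = (3/2)·(1 − 5.112/9.420) = 0.686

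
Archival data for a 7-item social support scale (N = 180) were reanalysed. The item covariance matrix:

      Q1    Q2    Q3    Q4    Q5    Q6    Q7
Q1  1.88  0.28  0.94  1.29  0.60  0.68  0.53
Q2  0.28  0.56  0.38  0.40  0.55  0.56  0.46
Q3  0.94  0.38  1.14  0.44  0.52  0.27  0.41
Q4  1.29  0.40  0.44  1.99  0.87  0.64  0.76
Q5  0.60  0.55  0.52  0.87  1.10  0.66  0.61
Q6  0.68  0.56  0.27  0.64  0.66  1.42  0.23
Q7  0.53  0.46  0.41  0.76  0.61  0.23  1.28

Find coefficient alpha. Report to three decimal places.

Σσᵢ² = 1.88 + 0.56 + 1.14 + 1.99 + 1.10 + 1.42 + 1.28 = 9.37
Σ_{i<j} σ_ij = 12.08
σ²_total = 9.37 + 2 × 12.08 = 33.53
α = (k/(k−1))·(1 − Σσᵢ²/σ²_total) = (7/6)·(1 − 9.37/33.53) = 0.841

coefficient alpha = 0.841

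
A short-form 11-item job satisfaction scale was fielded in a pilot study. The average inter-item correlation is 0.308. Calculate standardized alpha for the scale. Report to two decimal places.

α = 0.83

Standardized α = k·r̄ / (1 + (k−1)·r̄) = 11 × 0.308 / (1 + 10 × 0.308)
  = 3.3880 / 4.0800 = 0.83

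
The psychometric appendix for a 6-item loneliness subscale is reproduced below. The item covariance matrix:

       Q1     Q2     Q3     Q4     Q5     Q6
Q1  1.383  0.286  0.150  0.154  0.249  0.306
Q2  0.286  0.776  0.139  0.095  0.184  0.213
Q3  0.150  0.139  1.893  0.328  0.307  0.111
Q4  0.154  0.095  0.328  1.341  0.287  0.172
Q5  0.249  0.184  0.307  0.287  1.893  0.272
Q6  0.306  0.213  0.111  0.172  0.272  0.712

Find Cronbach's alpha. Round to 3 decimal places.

α = 0.538

sum of item variances = 1.383 + 0.776 + 1.893 + 1.341 + 1.893 + 0.712 = 7.998
Sum of the distinct covariances = 3.253
σ²_total = 7.998 + 2 × 3.253 = 14.504
α = (k/(k−1))·(1 − sum of item variances/σ²_total) = (6/5)·(1 − 7.998/14.504) = 0.538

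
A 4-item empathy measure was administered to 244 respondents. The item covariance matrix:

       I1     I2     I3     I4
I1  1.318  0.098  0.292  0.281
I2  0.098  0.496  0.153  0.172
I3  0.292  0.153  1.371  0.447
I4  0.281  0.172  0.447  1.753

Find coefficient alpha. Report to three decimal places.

coefficient alpha = 0.492

Σσᵢ² = 1.318 + 0.496 + 1.371 + 1.753 = 4.938
Sum of off-diagonal covariances = 1.443
σ²_T = 4.938 + 2 × 1.443 = 7.824
α = (k/(k−1))·(1 − Σσᵢ²/σ²_T) = (4/3)·(1 − 4.938/7.824) = 0.492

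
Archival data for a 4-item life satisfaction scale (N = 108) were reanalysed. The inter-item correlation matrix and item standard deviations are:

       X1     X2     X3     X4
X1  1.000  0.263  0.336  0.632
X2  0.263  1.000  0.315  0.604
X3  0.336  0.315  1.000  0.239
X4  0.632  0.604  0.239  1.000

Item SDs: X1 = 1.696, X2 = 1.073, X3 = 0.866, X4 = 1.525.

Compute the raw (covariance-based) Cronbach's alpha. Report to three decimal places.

α = 0.723

Σσ²ᵢ = 1.696² + 1.073² + 0.866² + 1.525² = 7.1033
Covariances σ_ij = r_ij · s_i · s_j:
  σ(X1,X2) = 0.263 × 1.696 × 1.073 = 0.4786
  σ(X1,X3) = 0.336 × 1.696 × 0.866 = 0.4935
  σ(X1,X4) = 0.632 × 1.696 × 1.525 = 1.6346
  σ(X2,X3) = 0.315 × 1.073 × 0.866 = 0.2927
  σ(X2,X4) = 0.604 × 1.073 × 1.525 = 0.9883
  σ(X3,X4) = 0.239 × 0.866 × 1.525 = 0.3156
σ²_T = Σσ²ᵢ + 2·Σσ_ij = 7.1033 + 2 × 4.2033 = 15.5099
α = (4/3)·(1 − 7.1033/15.5099) = 0.723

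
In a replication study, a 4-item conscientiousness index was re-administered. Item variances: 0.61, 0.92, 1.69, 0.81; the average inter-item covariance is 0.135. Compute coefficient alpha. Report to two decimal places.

ΣVar(i) = 0.61 + 0.92 + 1.69 + 0.81 = 4.03
Sum of the 6 distinct covariances = 6 × 0.135 = 0.810
σ²_total = ΣVar(i) + 2·Σcov = 4.03 + 2 × 0.810 = 5.650
α = (4/3)·(1 − 4.03/5.650) = 0.38

coefficient alpha = 0.38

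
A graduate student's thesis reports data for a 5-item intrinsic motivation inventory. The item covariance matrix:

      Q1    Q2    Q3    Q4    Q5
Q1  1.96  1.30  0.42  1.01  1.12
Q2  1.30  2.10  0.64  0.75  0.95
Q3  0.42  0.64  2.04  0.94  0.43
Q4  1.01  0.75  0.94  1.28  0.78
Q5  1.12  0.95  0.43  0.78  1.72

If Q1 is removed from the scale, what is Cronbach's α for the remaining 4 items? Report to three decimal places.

Cronbach's α = 0.743

Remaining items: Q2, Q3, Q4, Q5 (k = 4).
Σσᵢ² = 2.10 + 2.04 + 1.28 + 1.72 = 7.14
σ²_total = 7.14 + 2 × 4.49 = 16.12
α (item deleted) = (4/3)·(1 − 7.14/16.12) = 0.743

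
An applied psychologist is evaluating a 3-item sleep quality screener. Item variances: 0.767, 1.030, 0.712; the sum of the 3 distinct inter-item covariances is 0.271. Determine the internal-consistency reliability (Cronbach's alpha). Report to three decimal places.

ΣVar(i) = 0.767 + 1.030 + 0.712 = 2.509
Sum of distinct covariances = 0.271
σ²_T = ΣVar(i) + 2·Σcov = 2.509 + 2 × 0.271 = 3.051
α = (3/2)·(1 − 2.509/3.051) = 0.266

Cronbach's alpha = 0.266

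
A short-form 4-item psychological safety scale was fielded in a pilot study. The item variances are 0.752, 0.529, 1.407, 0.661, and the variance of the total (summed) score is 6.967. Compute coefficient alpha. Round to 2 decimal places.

coefficient alpha = 0.69

sum of item variances = 0.752 + 0.529 + 1.407 + 0.661 = 3.349
α = (k/(k−1))·(1 − sum of item variances/σ²_total) = (4/3)·(1 − 3.349/6.967) = 0.69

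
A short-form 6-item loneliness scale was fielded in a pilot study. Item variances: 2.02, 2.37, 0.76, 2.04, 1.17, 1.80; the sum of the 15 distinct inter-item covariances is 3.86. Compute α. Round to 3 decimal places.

α = 0.518

Σσ²ᵢ = 2.02 + 2.37 + 0.76 + 2.04 + 1.17 + 1.80 = 10.16
Sum of distinct covariances = 3.86
Var(T) = Σσ²ᵢ + 2·Σcov = 10.16 + 2 × 3.86 = 17.88
α = (6/5)·(1 − 10.16/17.88) = 0.518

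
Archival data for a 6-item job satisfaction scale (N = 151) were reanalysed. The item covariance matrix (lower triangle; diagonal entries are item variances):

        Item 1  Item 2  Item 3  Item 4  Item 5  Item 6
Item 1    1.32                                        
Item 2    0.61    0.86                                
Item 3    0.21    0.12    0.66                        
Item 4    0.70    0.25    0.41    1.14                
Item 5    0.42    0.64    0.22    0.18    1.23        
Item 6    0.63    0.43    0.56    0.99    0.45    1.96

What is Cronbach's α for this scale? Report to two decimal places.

ΣVar(i) = 1.32 + 0.86 + 0.66 + 1.14 + 1.23 + 1.96 = 7.17
Sum of the distinct covariances = 6.82
total variance = 7.17 + 2 × 6.82 = 20.81
α = (k/(k−1))·(1 − ΣVar(i)/total variance) = (6/5)·(1 − 7.17/20.81) = 0.79

α = 0.79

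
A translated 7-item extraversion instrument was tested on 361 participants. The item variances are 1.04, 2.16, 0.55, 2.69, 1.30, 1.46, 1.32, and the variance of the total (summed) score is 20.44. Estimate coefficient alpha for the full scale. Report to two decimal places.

α = 0.57

Σσ²ᵢ = 1.04 + 2.16 + 0.55 + 2.69 + 1.30 + 1.46 + 1.32 = 10.52
α = (k/(k−1))·(1 − Σσ²ᵢ/total variance) = (7/6)·(1 − 10.52/20.44) = 0.57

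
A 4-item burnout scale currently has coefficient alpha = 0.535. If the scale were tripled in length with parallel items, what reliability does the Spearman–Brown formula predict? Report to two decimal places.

predicted reliability = 0.78

Length factor m = 3
α' = m·α / (1 + (m−1)·α)
   = 3 × 0.535 / (1 + (3 − 1) × 0.535)
   = 1.6050 / 2.0700 = 0.78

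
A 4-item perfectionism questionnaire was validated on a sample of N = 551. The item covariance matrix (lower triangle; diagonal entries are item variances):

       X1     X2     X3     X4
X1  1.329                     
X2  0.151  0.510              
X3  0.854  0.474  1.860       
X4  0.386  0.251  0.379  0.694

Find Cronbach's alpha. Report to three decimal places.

α = 0.709

Σσ²ᵢ = 1.329 + 0.510 + 1.860 + 0.694 = 4.393
Sum of the distinct covariances = 2.495
σ²_total = 4.393 + 2 × 2.495 = 9.383
α = (k/(k−1))·(1 − Σσ²ᵢ/σ²_total) = (4/3)·(1 − 4.393/9.383) = 0.709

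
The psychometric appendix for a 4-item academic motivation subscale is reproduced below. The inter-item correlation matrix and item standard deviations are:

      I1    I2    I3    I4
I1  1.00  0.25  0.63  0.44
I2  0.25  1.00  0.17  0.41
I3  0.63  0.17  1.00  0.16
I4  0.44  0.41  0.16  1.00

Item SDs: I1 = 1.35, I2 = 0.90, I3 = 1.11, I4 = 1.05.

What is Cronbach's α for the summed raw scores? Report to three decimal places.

Cronbach's α = 0.684

Σσ²ᵢ = 1.35² + 0.90² + 1.11² + 1.05² = 4.9671
Covariances σ_ij = r_ij · s_i · s_j:
  σ(I1,I2) = 0.25 × 1.35 × 0.90 = 0.3038
  σ(I1,I3) = 0.63 × 1.35 × 1.11 = 0.9441
  σ(I1,I4) = 0.44 × 1.35 × 1.05 = 0.6237
  σ(I2,I3) = 0.17 × 0.90 × 1.11 = 0.1698
  σ(I2,I4) = 0.41 × 0.90 × 1.05 = 0.3875
  σ(I3,I4) = 0.16 × 1.11 × 1.05 = 0.1865
σ²_T = Σσ²ᵢ + 2·Σσ_ij = 4.9671 + 2 × 2.6154 = 10.1979
α = (4/3)·(1 − 4.9671/10.1979) = 0.684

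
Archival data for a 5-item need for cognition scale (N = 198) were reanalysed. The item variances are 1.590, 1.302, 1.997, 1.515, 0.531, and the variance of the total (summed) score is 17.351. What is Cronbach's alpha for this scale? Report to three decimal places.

α = 0.750

Σσ²ᵢ = 1.590 + 1.302 + 1.997 + 1.515 + 0.531 = 6.935
α = (k/(k−1))·(1 − Σσ²ᵢ/σ²_T) = (5/4)·(1 − 6.935/17.351) = 0.750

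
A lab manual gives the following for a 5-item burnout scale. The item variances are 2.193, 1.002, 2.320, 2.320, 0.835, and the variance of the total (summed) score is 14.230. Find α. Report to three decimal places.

Σσᵢ² = 2.193 + 1.002 + 2.320 + 2.320 + 0.835 = 8.670
α = (k/(k−1))·(1 − Σσᵢ²/Var(T)) = (5/4)·(1 − 8.670/14.230) = 0.488

α = 0.488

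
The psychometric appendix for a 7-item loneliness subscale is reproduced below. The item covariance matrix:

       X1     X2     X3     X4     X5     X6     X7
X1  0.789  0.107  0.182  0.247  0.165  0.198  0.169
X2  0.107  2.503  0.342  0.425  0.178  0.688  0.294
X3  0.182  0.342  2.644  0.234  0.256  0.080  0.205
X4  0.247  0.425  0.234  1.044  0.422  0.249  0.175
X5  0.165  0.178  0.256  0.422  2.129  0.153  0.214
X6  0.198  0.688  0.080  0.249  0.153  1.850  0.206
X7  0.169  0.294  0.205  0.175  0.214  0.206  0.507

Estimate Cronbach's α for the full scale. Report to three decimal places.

α = 0.554

Σσ²ᵢ = 0.789 + 2.503 + 2.644 + 1.044 + 2.129 + 1.850 + 0.507 = 11.466
Sum of the distinct covariances = 5.189
σ²_total = 11.466 + 2 × 5.189 = 21.844
α = (k/(k−1))·(1 − Σσ²ᵢ/σ²_total) = (7/6)·(1 − 11.466/21.844) = 0.554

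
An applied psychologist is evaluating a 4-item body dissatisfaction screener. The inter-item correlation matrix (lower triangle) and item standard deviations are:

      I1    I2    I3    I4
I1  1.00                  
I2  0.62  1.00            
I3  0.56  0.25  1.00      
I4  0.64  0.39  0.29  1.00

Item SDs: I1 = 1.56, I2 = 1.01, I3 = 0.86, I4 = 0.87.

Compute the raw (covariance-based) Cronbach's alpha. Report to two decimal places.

α = 0.77

Σσ²ᵢ = 1.56² + 1.01² + 0.86² + 0.87² = 4.9502
Covariances σ_ij = r_ij · s_i · s_j:
  σ(I1,I2) = 0.62 × 1.56 × 1.01 = 0.9769
  σ(I1,I3) = 0.56 × 1.56 × 0.86 = 0.7513
  σ(I1,I4) = 0.64 × 1.56 × 0.87 = 0.8686
  σ(I2,I3) = 0.25 × 1.01 × 0.86 = 0.2172
  σ(I2,I4) = 0.39 × 1.01 × 0.87 = 0.3427
  σ(I3,I4) = 0.29 × 0.86 × 0.87 = 0.2170
σ²_T = Σσ²ᵢ + 2·Σσ_ij = 4.9502 + 2 × 3.3737 = 11.6976
α = (4/3)·(1 − 4.9502/11.6976) = 0.77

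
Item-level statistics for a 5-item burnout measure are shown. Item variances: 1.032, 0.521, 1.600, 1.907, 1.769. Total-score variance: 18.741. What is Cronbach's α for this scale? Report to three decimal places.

ΣVar(i) = 1.032 + 0.521 + 1.600 + 1.907 + 1.769 = 6.829
α = (k/(k−1))·(1 − ΣVar(i)/σ²_total) = (5/4)·(1 − 6.829/18.741) = 0.795

α = 0.795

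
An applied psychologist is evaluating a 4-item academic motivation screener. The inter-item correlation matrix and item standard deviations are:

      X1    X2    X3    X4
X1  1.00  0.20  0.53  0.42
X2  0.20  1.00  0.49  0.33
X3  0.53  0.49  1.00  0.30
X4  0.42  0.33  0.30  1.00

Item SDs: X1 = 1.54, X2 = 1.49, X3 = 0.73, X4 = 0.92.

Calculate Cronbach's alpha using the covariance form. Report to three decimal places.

Cronbach's alpha = 0.650

Σσ²ᵢ = 1.54² + 1.49² + 0.73² + 0.92² = 5.9710
Covariances σ_ij = r_ij · s_i · s_j:
  σ(X1,X2) = 0.20 × 1.54 × 1.49 = 0.4589
  σ(X1,X3) = 0.53 × 1.54 × 0.73 = 0.5958
  σ(X1,X4) = 0.42 × 1.54 × 0.92 = 0.5951
  σ(X2,X3) = 0.49 × 1.49 × 0.73 = 0.5330
  σ(X2,X4) = 0.33 × 1.49 × 0.92 = 0.4524
  σ(X3,X4) = 0.30 × 0.73 × 0.92 = 0.2015
σ²_T = Σσ²ᵢ + 2·Σσ_ij = 5.9710 + 2 × 2.8367 = 11.6444
α = (4/3)·(1 − 5.9710/11.6444) = 0.650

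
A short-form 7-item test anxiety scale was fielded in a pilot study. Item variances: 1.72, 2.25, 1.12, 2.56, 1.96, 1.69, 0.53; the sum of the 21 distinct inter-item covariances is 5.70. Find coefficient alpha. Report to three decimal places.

ΣVar(i) = 1.72 + 2.25 + 1.12 + 2.56 + 1.96 + 1.69 + 0.53 = 11.83
Sum of distinct covariances = 5.70
Var(T) = ΣVar(i) + 2·Σcov = 11.83 + 2 × 5.70 = 23.23
α = (7/6)·(1 − 11.83/23.23) = 0.573

α = 0.573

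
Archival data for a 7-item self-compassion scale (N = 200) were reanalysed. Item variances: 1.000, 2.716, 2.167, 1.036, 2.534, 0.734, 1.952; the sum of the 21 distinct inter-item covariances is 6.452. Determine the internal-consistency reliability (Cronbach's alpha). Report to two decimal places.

Σσᵢ² = 1.000 + 2.716 + 2.167 + 1.036 + 2.534 + 0.734 + 1.952 = 12.139
Sum of distinct covariances = 6.452
σ²_total = Σσᵢ² + 2·Σcov = 12.139 + 2 × 6.452 = 25.043
α = (7/6)·(1 − 12.139/25.043) = 0.60

α = 0.60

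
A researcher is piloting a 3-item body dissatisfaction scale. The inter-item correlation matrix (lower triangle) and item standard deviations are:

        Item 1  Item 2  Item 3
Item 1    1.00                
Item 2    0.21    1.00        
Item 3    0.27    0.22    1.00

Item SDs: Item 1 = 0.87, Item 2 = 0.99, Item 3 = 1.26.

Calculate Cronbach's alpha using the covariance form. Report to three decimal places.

Σσ²ᵢ = 0.87² + 0.99² + 1.26² = 3.3246
Covariances σ_ij = r_ij · s_i · s_j:
  σ(Item 1,Item 2) = 0.21 × 0.87 × 0.99 = 0.1809
  σ(Item 1,Item 3) = 0.27 × 0.87 × 1.26 = 0.2960
  σ(Item 2,Item 3) = 0.22 × 0.99 × 1.26 = 0.2744
σ²_T = Σσ²ᵢ + 2·Σσ_ij = 3.3246 + 2 × 0.7513 = 4.8272
α = (3/2)·(1 − 3.3246/4.8272) = 0.467

α = 0.467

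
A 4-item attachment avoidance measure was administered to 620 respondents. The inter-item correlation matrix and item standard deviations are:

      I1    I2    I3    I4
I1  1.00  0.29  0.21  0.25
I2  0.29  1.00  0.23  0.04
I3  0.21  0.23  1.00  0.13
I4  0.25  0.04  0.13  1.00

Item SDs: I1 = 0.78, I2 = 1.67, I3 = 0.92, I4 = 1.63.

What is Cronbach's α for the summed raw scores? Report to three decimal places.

Cronbach's α = 0.405

Σσ²ᵢ = 0.78² + 1.67² + 0.92² + 1.63² = 6.9006
Covariances σ_ij = r_ij · s_i · s_j:
  σ(I1,I2) = 0.29 × 0.78 × 1.67 = 0.3778
  σ(I1,I3) = 0.21 × 0.78 × 0.92 = 0.1507
  σ(I1,I4) = 0.25 × 0.78 × 1.63 = 0.3178
  σ(I2,I3) = 0.23 × 1.67 × 0.92 = 0.3534
  σ(I2,I4) = 0.04 × 1.67 × 1.63 = 0.1089
  σ(I3,I4) = 0.13 × 0.92 × 1.63 = 0.1949
σ²_T = Σσ²ᵢ + 2·Σσ_ij = 6.9006 + 2 × 1.5035 = 9.9076
α = (4/3)·(1 − 6.9006/9.9076) = 0.405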